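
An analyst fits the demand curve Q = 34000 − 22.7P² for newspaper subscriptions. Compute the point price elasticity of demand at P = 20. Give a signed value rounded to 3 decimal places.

dQ/dP = −2·22.7·P = -908. At P = 20, Q = 24920.
Ed = (dQ/dP)·(P/Q) = (-908) × (20/24920) = -0.72873…

-0.729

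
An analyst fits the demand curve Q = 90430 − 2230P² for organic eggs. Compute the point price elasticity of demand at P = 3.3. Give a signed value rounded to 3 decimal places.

-0.734

dQ/dP = −2·2230·P = -14718. At P = 3.3, Q = 66145.3.
Ed = (dQ/dP)·(P/Q) = (-14718) × (3.3/66145.3) = -0.73428…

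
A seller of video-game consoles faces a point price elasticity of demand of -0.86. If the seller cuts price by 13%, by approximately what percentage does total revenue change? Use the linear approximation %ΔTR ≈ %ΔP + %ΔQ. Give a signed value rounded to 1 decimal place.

%ΔQ ≈ Ed × %ΔP = (-0.86) × (-13%) = +11.1800%
%ΔTR ≈ %ΔP + %ΔQ = (-13%) + (+11.1800%) = -1.8200%

-1.8%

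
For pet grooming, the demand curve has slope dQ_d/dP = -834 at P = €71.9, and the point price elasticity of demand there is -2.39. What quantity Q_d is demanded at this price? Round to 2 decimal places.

Ed = (dQ_d/dP)·(P/Q_d) ⇒ Q_d = (dQ_d/dP)·P/Ed = (-834)·71.9/(-2.39) = 25089.7907…

25089.79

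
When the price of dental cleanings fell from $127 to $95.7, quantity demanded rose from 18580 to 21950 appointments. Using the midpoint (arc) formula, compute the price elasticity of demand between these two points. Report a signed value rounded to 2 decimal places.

%ΔQ = (21950 − 18580) / [(18580 + 21950)/2] = 3370/20265 = 0.166296…
%ΔP = (95.7 − 127) / [(127 + 95.7)/2] = -31.3/111.35 = -0.281095…
Arc Ed = %ΔQ / %ΔP = (3370/20265) / (-31.3/111.35) = -0.5916…

-0.59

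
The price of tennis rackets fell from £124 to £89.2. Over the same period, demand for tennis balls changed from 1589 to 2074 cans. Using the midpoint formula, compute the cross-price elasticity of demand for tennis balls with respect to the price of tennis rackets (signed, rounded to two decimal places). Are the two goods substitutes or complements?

-0.81; complements

%ΔQ_{tennis balls} = (2074 − 1589)/avg = 485/1831.5 = 0.264810…
%ΔP_{tennis rackets} = (89.2 − 124)/avg = -34.8/106.6 = -0.326454…
E_cross = (485/1831.5) / (-34.8/106.6) = -0.8111…
E_cross < 0 ⇒ the goods are complements.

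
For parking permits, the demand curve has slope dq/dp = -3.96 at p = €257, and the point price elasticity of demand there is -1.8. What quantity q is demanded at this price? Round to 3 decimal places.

565.400

Ed = (dq/dp)·(p/q) ⇒ q = (dq/dp)·p/Ed = (-3.96)·257/(-1.8) = 565.4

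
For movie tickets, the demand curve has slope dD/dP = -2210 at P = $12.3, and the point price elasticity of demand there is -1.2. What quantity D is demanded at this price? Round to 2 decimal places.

Ed = (dD/dP)·(P/D) ⇒ D = (dD/dP)·P/Ed = (-2210)·12.3/(-1.2) = 22652.5

22652.50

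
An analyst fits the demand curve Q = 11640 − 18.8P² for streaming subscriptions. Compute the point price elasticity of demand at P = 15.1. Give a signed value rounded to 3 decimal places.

-1.166

dQ/dP = −2·18.8·P = -567.76. At P = 15.1, Q = 7353.412.
Ed = (dQ/dP)·(P/Q) = (-567.76) × (15.1/7353.412) = -1.16587…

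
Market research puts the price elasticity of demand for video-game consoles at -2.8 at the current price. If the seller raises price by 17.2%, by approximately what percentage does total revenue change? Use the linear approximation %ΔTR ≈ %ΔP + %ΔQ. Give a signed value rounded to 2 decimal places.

%ΔQ ≈ Ed × %ΔP = (-2.8) × (+17.2%) = -48.1600%
%ΔTR ≈ %ΔP + %ΔQ = (+17.2%) + (-48.1600%) = -30.9600%

-30.96%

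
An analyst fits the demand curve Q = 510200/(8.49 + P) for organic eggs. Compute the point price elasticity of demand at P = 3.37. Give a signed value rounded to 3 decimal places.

dQ/dP = −510200/(8.49 + P)² = -3627.2. At P = 3.37, Q = 43018.5.
Ed = (dQ/dP)·(P/Q) = (-3627.2) × (3.37/43018.5) = -0.28414…

-0.284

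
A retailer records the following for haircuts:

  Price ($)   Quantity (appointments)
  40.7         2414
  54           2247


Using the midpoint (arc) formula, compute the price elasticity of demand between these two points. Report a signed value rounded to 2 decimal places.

-0.26

%ΔQ = (2247 − 2414) / [(2414 + 2247)/2] = -167/2330.5 = -0.071658…
%ΔP = (54 − 40.7) / [(40.7 + 54)/2] = 13.3/47.35 = 0.280887…
Arc Ed = %ΔQ / %ΔP = (-167/2330.5) / (13.3/47.35) = -0.2551…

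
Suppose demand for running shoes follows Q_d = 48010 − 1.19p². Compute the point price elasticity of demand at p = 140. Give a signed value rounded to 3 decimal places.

dQ_d/dp = −2·1.19·p = -333.2. At p = 140, Q_d = 24686.
Ed = (dQ_d/dp)·(p/Q_d) = (-333.2) × (140/24686) = -1.88965…

-1.890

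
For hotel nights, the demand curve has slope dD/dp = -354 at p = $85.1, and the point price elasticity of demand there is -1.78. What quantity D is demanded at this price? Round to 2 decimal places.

16924.38

Ed = (dD/dp)·(p/D) ⇒ D = (dD/dp)·p/Ed = (-354)·85.1/(-1.78) = 16924.3820…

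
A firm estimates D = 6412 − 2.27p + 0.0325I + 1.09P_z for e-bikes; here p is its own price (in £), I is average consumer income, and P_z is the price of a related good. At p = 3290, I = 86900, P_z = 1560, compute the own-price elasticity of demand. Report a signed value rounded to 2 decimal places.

At the given values, D = 6412 − 2.27(3290) + 0.0325(86900) + 1.09(1560) = 3468.35.
∂D/∂p = −2.27.
E = (-2.27) × (3290/3468.35) = -2.1532…

-2.15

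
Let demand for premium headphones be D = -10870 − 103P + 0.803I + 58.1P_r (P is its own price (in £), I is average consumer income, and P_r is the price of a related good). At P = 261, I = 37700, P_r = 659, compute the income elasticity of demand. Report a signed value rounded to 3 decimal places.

At the given values, D = -10870 − 103(261) + 0.803(37700) + 58.1(659) = 30808.
∂D/∂I = 0.803.
E = (0.803) × (37700/30808) = 0.98263…

0.983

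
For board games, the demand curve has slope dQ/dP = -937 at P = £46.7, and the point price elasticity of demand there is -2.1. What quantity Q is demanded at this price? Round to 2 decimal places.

20837.10

Ed = (dQ/dP)·(P/Q) ⇒ Q = (dQ/dP)·P/Ed = (-937)·46.7/(-2.1) = 20837.0952…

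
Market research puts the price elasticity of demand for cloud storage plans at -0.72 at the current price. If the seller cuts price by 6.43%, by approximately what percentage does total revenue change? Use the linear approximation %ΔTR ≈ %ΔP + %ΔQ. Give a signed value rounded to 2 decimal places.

-1.80%

%ΔQ ≈ Ed × %ΔP = (-0.72) × (-6.43%) = +4.6296%
%ΔTR ≈ %ΔP + %ΔQ = (-6.43%) + (+4.6296%) = -1.8004%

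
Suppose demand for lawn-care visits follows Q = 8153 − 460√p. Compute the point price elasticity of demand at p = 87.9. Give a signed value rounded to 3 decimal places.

dQ/dp = −460/(2√p) = -24.532. At p = 87.9, Q = 3840.27.
Ed = (dQ/dp)·(p/Q) = (-24.532) × (87.9/3840.27) = -0.56151…

-0.562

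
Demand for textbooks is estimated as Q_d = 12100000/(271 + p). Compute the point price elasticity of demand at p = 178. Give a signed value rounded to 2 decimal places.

dQ_d/dp = −12100000/(271 + p)² = -60.0195. At p = 178, Q_d = 26948.8.
Ed = (dQ_d/dp)·(p/Q_d) = (-60.0195) × (178/26948.8) = -0.3964…

-0.40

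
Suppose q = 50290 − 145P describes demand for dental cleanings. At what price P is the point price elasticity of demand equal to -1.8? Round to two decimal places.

Ed = −145P/(50290 − 145P). Set this equal to -1.8:
145P = 1.8·(50290 − 145P) ⇒ 145P(1 + 1.8) = 1.8·50290
P = 1.8·50290 / (145·2.8) = 222.9605…

222.96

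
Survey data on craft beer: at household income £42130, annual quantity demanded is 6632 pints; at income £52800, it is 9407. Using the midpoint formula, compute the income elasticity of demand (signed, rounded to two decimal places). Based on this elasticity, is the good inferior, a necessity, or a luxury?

1.54; luxury

%ΔQ = (9407 − 6632)/[( 6632 + 9407)/2] = 2775/8019.5 = 0.346031…
%ΔIncome = (52800 − 42130)/[( 42130 + 52800)/2] = 10670/47465 = 0.224797…
E_income = (2775/8019.5) / (10670/47465) = 1.5393…
E_income > 1 ⇒ normal good, luxury.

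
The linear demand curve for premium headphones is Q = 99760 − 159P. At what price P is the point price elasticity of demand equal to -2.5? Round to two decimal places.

Ed = −159P/(99760 − 159P). Set this equal to -2.5:
159P = 2.5·(99760 − 159P) ⇒ 159P(1 + 2.5) = 2.5·99760
P = 2.5·99760 / (159·3.5) = 448.1581…

448.16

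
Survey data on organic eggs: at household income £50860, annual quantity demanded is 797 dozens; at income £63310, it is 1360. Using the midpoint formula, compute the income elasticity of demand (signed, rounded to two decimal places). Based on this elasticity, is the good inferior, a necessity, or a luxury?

2.39; luxury

%ΔQ = (1360 − 797)/[( 797 + 1360)/2] = 563/1078.5 = 0.522021…
%ΔIncome = (63310 − 50860)/[( 50860 + 63310)/2] = 12450/57085 = 0.218095…
E_income = (563/1078.5) / (12450/57085) = 2.3935…
E_income > 1 ⇒ normal good, luxury.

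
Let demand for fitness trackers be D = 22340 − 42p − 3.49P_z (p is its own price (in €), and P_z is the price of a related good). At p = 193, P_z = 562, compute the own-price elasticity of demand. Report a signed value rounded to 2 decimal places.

-0.66

At the given values, D = 22340 − 42(193) − 3.49(562) = 12272.62.
∂D/∂p = −42.
E = (-42) × (193/12272.62) = -0.6604…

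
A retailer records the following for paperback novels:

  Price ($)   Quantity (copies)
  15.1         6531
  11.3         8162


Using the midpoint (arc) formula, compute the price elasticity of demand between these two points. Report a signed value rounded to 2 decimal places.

-0.77

%ΔQ = (8162 − 6531) / [(6531 + 8162)/2] = 1631/7346.5 = 0.222010…
%ΔP = (11.3 − 15.1) / [(15.1 + 11.3)/2] = -3.8/13.2 = -0.287878…
Arc Ed = %ΔQ / %ΔP = (1631/7346.5) / (-3.8/13.2) = -0.7711…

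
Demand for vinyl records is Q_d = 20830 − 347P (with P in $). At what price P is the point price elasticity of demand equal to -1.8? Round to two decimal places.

38.59

Ed = −347P/(20830 − 347P). Set this equal to -1.8:
347P = 1.8·(20830 − 347P) ⇒ 347P(1 + 1.8) = 1.8·20830
P = 1.8·20830 / (347·2.8) = 38.5899…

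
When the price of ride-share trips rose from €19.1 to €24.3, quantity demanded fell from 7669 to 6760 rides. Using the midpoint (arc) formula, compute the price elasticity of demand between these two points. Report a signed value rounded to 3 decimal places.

%ΔQ = (6760 − 7669) / [(7669 + 6760)/2] = -909/7214.5 = -0.125996…
%ΔP = (24.3 − 19.1) / [(19.1 + 24.3)/2] = 5.2/21.7 = 0.239631…
Arc Ed = %ΔQ / %ΔP = (-909/7214.5) / (5.2/21.7) = -0.52579…

-0.526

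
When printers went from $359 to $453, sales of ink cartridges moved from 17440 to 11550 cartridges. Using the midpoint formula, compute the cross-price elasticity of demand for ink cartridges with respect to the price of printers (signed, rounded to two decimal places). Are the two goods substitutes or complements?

-1.76; complements

%ΔQ_{ink cartridges} = (11550 − 17440)/avg = -5890/14495 = -0.406347…
%ΔP_{printers} = (453 − 359)/avg = 94/406 = 0.231527…
E_cross = (-5890/14495) / (94/406) = -1.7550…
E_cross < 0 ⇒ the goods are complements.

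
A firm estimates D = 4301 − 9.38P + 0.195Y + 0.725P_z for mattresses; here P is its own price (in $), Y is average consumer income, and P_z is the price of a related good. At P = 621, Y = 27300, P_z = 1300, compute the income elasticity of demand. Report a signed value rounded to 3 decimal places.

At the given values, D = 4301 − 9.38(621) + 0.195(27300) + 0.725(1300) = 4742.02.
∂D/∂Y = 0.195.
E = (0.195) × (27300/4742.02) = 1.12262…

1.123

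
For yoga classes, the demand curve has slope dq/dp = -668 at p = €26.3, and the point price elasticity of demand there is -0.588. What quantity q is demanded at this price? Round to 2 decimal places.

Ed = (dq/dp)·(p/q) ⇒ q = (dq/dp)·p/Ed = (-668)·26.3/(-0.588) = 29878.2312…

29878.23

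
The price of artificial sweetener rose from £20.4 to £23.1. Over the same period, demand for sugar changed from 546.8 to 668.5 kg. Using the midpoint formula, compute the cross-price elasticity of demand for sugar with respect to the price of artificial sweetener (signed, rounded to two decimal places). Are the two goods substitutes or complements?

1.61; substitutes

%ΔQ_{sugar} = (668.5 − 546.8)/avg = 121.7/607.65 = 0.200279…
%ΔP_{artificial sweetener} = (23.1 − 20.4)/avg = 2.7/21.75 = 0.124137…
E_cross = (121.7/607.65) / (2.7/21.75) = 1.6133…
E_cross > 0 ⇒ the goods are substitutes.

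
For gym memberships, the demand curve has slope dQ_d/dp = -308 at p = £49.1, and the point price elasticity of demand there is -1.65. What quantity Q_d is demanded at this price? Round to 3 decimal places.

Ed = (dQ_d/dp)·(p/Q_d) ⇒ Q_d = (dQ_d/dp)·p/Ed = (-308)·49.1/(-1.65) = 9165.33333…

9165.333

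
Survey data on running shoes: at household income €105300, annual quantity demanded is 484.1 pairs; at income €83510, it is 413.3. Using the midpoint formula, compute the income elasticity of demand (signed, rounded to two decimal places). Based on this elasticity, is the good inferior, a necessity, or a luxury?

%ΔQ = (413.3 − 484.1)/[( 484.1 + 413.3)/2] = -70.8/448.7 = -0.157789…
%ΔIncome = (83510 − 105300)/[( 105300 + 83510)/2] = -21790/94405 = -0.230814…
E_income = (-70.8/448.7) / (-21790/94405) = 0.6836…
0 < E_income < 1 ⇒ normal good, necessity.

0.68; necessity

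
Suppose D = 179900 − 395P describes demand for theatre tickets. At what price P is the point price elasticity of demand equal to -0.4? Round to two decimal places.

Ed = −395P/(179900 − 395P). Set this equal to -0.4:
395P = 0.4·(179900 − 395P) ⇒ 395P(1 + 0.4) = 0.4·179900
P = 0.4·179900 / (395·1.4) = 130.1265…

130.13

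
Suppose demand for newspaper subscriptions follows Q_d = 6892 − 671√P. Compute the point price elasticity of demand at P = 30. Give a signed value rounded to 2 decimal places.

-0.57

dQ_d/dP = −671/(2√P) = -61.2536. At P = 30, Q_d = 3216.78.
Ed = (dQ_d/dP)·(P/Q_d) = (-61.2536) × (30/3216.78) = -0.5712…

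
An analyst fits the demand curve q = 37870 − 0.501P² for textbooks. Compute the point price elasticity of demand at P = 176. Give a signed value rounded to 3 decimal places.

dq/dP = −2·0.501·P = -176.352. At P = 176, q = 22351.024.
Ed = (dq/dP)·(P/q) = (-176.352) × (176/22351.024) = -1.38865…

-1.389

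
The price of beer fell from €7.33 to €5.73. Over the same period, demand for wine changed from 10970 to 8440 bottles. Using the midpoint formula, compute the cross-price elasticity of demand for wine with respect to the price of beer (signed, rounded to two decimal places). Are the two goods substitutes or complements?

1.06; substitutes

%ΔQ_{wine} = (8440 − 10970)/avg = -2530/9705 = -0.260690…
%ΔP_{beer} = (5.73 − 7.33)/avg = -1.6/6.53 = -0.245022…
E_cross = (-2530/9705) / (-1.6/6.53) = 1.0639…
E_cross > 0 ⇒ the goods are substitutes.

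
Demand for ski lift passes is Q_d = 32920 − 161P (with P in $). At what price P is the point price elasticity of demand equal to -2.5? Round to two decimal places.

146.05

Ed = −161P/(32920 − 161P). Set this equal to -2.5:
161P = 2.5·(32920 − 161P) ⇒ 161P(1 + 2.5) = 2.5·32920
P = 2.5·32920 / (161·3.5) = 146.0514…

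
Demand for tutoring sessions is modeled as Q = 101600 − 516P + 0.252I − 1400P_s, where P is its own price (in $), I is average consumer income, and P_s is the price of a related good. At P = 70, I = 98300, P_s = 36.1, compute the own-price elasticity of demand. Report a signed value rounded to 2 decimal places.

At the given values, Q = 101600 − 516(70) + 0.252(98300) − 1400(36.1) = 39711.6.
∂Q/∂P = −516.
E = (-516) × (70/39711.6) = -0.9095…

-0.91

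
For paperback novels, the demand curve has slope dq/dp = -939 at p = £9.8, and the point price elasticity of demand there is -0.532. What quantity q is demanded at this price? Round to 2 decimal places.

17297.37

Ed = (dq/dp)·(p/q) ⇒ q = (dq/dp)·p/Ed = (-939)·9.8/(-0.532) = 17297.3684…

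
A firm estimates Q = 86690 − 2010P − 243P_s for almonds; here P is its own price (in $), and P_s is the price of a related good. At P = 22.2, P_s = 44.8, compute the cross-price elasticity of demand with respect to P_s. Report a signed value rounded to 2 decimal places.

At the given values, Q = 86690 − 2010(22.2) − 243(44.8) = 31181.6.
∂Q/∂P_s = -243.
E = (-243) × (44.8/31181.6) = -0.3491…

-0.35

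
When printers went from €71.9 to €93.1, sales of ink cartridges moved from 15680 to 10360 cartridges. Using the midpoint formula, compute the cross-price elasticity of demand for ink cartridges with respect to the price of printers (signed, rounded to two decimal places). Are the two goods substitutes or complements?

-1.59; complements

%ΔQ_{ink cartridges} = (10360 − 15680)/avg = -5320/13020 = -0.408602…
%ΔP_{printers} = (93.1 − 71.9)/avg = 21.2/82.5 = 0.256969…
E_cross = (-5320/13020) / (21.2/82.5) = -1.5900…
E_cross < 0 ⇒ the goods are complements.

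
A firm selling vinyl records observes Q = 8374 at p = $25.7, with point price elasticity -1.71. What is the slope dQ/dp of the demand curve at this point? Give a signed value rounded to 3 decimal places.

Ed = (dQ/dp)·(p/Q) ⇒ dQ/dp = Ed·Q/p = (-1.71)·8374/25.7 = -557.18054…

-557.181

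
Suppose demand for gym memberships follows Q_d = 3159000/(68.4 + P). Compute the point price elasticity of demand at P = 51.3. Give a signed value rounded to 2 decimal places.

dQ_d/dP = −3159000/(68.4 + P)² = -220.476. At P = 51.3, Q_d = 26391.
Ed = (dQ_d/dP)·(P/Q_d) = (-220.476) × (51.3/26391) = -0.4285…

-0.43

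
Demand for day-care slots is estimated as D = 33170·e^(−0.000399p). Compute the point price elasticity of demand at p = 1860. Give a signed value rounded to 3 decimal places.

dD/dp = −0.000399·D = -6.30102. At p = 1860, D = 15792.
Ed = (dD/dp)·(p/D) = (-6.30102) × (1860/15792) = -0.74214

-0.742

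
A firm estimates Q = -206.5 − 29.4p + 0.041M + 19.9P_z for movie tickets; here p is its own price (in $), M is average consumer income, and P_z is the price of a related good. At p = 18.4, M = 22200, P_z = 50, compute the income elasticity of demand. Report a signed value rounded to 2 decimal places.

0.79

At the given values, Q = -206.5 − 29.4(18.4) + 0.041(22200) + 19.9(50) = 1157.74.
∂Q/∂M = 0.041.
E = (0.041) × (22200/1157.74) = 0.7861…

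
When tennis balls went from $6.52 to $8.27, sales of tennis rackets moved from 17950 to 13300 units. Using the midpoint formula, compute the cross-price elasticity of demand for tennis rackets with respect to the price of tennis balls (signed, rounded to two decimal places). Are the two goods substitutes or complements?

%ΔQ_{tennis rackets} = (13300 − 17950)/avg = -4650/15625 = -0.2976
%ΔP_{tennis balls} = (8.27 − 6.52)/avg = 1.75/7.395 = 0.236646…
E_cross = (-4650/15625) / (1.75/7.395) = -1.2575…
E_cross < 0 ⇒ the goods are complements.

-1.26; complements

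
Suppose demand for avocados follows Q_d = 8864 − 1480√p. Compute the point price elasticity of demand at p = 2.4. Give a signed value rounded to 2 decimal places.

-0.17

dQ_d/dp = −1480/(2√p) = -477.668. At p = 2.4, Q_d = 6571.19.
Ed = (dQ_d/dp)·(p/Q_d) = (-477.668) × (2.4/6571.19) = -0.1744…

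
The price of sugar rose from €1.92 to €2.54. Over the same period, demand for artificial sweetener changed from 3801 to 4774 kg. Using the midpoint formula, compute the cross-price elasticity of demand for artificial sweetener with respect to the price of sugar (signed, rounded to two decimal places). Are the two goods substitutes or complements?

0.82; substitutes

%ΔQ_{artificial sweetener} = (4774 − 3801)/avg = 973/4287.5 = 0.226938…
%ΔP_{sugar} = (2.54 − 1.92)/avg = 0.62/2.23 = 0.278026…
E_cross = (973/4287.5) / (0.62/2.23) = 0.8162…
E_cross > 0 ⇒ the goods are substitutes.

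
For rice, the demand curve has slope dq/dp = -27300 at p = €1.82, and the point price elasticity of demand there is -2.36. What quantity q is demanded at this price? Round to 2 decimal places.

21053.39

Ed = (dq/dp)·(p/q) ⇒ q = (dq/dp)·p/Ed = (-27300)·1.82/(-2.36) = 21053.3898…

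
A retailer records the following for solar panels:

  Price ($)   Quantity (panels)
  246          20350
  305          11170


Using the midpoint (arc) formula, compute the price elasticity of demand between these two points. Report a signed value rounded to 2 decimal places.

%ΔQ = (11170 − 20350) / [(20350 + 11170)/2] = -9180/15760 = -0.582487…
%ΔP = (305 − 246) / [(246 + 305)/2] = 59/275.5 = 0.214156…
Arc Ed = %ΔQ / %ΔP = (-9180/15760) / (59/275.5) = -2.7199…

-2.72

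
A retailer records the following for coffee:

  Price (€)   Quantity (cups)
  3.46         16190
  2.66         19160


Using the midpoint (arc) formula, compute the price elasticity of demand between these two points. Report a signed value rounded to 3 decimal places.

-0.643

%ΔQ = (19160 − 16190) / [(16190 + 19160)/2] = 2970/17675 = 0.168033…
%ΔP = (2.66 − 3.46) / [(3.46 + 2.66)/2] = -0.8/3.06 = -0.261437…
Arc Ed = %ΔQ / %ΔP = (2970/17675) / (-0.8/3.06) = -0.64272…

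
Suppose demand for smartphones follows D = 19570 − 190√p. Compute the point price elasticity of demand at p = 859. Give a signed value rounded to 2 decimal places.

dD/dp = −190/(2√p) = -3.24136. At p = 859, D = 14001.3.
Ed = (dD/dp)·(p/D) = (-3.24136) × (859/14001.3) = -0.1988…

-0.20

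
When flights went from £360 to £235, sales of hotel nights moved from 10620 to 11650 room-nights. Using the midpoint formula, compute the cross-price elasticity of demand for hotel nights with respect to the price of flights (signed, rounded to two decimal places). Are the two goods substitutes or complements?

-0.22; complements

%ΔQ_{hotel nights} = (11650 − 10620)/avg = 1030/11135 = 0.092501…
%ΔP_{flights} = (235 − 360)/avg = -125/297.5 = -0.420168…
E_cross = (1030/11135) / (-125/297.5) = -0.2201…
E_cross < 0 ⇒ the goods are complements.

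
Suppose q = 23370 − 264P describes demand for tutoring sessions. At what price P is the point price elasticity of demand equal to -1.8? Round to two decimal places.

56.91

Ed = −264P/(23370 − 264P). Set this equal to -1.8:
264P = 1.8·(23370 − 264P) ⇒ 264P(1 + 1.8) = 1.8·23370
P = 1.8·23370 / (264·2.8) = 56.9074…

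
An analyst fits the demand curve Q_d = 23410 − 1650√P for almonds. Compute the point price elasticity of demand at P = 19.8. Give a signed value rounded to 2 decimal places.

dQ_d/dP = −1650/(2√P) = -185.405. At P = 19.8, Q_d = 16068.
Ed = (dQ_d/dP)·(P/Q_d) = (-185.405) × (19.8/16068) = -0.2284…

-0.23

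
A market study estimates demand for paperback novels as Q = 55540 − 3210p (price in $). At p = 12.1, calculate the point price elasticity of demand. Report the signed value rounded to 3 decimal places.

-2.326

dQ/dp = −3210. At p = 12.1, Q = 55540 − 3210(12.1) = 16699.
Ed = (dQ/dp)·(p/Q) = −3210 × (12.1/16699) = -2.32594…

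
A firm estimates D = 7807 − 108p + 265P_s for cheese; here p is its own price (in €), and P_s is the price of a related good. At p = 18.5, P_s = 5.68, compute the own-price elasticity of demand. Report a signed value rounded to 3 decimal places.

-0.273

At the given values, D = 7807 − 108(18.5) + 265(5.68) = 7314.2.
∂D/∂p = −108.
E = (-108) × (18.5/7314.2) = -0.27316…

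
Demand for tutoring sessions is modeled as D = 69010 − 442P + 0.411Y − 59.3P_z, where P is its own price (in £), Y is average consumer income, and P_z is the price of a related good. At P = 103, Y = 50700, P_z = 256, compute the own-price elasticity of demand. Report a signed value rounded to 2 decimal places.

At the given values, D = 69010 − 442(103) + 0.411(50700) − 59.3(256) = 29140.9.
∂D/∂P = −442.
E = (-442) × (103/29140.9) = -1.5622…

-1.56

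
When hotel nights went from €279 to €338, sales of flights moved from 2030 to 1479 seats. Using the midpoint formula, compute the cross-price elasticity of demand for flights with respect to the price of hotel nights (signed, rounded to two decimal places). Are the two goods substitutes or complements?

-1.64; complements

%ΔQ_{flights} = (1479 − 2030)/avg = -551/1754.5 = -0.314049…
%ΔP_{hotel nights} = (338 − 279)/avg = 59/308.5 = 0.191247…
E_cross = (-551/1754.5) / (59/308.5) = -1.6421…
E_cross < 0 ⇒ the goods are complements.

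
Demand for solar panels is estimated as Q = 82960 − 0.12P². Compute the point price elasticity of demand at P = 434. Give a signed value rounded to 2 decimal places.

-0.75

dQ/dP = −2·0.12·P = -104.16. At P = 434, Q = 60357.28.
Ed = (dQ/dP)·(P/Q) = (-104.16) × (434/60357.28) = -0.7489…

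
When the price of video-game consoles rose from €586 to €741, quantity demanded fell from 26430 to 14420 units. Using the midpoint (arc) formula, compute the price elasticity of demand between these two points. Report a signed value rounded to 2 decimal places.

%ΔQ = (14420 − 26430) / [(26430 + 14420)/2] = -12010/20425 = -0.588004…
%ΔP = (741 − 586) / [(586 + 741)/2] = 155/663.5 = 0.233609…
Arc Ed = %ΔQ / %ΔP = (-12010/20425) / (155/663.5) = -2.5170…

-2.52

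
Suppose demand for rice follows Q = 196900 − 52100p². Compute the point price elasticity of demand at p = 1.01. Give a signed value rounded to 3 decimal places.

-0.739

dQ/dp = −2·52100·p = -105242. At p = 1.01, Q = 143752.79.
Ed = (dQ/dp)·(p/Q) = (-105242) × (1.01/143752.79) = -0.73942…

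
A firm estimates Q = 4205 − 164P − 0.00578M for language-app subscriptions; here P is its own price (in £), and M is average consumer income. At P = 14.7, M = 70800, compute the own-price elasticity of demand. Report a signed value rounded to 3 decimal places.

At the given values, Q = 4205 − 164(14.7) − 0.00578(70800) = 1384.976.
∂Q/∂P = −164.
E = (-164) × (14.7/1384.976) = -1.74067…

-1.741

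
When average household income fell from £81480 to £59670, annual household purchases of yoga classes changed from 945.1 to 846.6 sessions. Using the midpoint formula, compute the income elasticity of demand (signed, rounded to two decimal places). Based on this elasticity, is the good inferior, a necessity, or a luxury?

%ΔQ = (846.6 − 945.1)/[( 945.1 + 846.6)/2] = -98.5/895.85 = -0.109951…
%ΔIncome = (59670 − 81480)/[( 81480 + 59670)/2] = -21810/70575 = -0.309032…
E_income = (-98.5/895.85) / (-21810/70575) = 0.3557…
0 < E_income < 1 ⇒ normal good, necessity.

0.36; necessity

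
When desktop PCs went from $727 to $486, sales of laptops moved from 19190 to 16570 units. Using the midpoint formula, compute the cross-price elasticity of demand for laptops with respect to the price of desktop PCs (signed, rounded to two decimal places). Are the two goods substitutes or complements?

%ΔQ_{laptops} = (16570 − 19190)/avg = -2620/17880 = -0.146532…
%ΔP_{desktop PCs} = (486 − 727)/avg = -241/606.5 = -0.397361…
E_cross = (-2620/17880) / (-241/606.5) = 0.3687…
E_cross > 0 ⇒ the goods are substitutes.

0.37; substitutes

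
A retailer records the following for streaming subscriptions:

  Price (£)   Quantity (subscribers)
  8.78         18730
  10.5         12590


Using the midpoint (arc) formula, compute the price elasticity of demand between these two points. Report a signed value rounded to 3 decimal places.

-2.197

%ΔQ = (12590 − 18730) / [(18730 + 12590)/2] = -6140/15660 = -0.392081…
%ΔP = (10.5 − 8.78) / [(8.78 + 10.5)/2] = 1.72/9.64 = 0.178423…
Arc Ed = %ΔQ / %ΔP = (-6140/15660) / (1.72/9.64) = -2.19748…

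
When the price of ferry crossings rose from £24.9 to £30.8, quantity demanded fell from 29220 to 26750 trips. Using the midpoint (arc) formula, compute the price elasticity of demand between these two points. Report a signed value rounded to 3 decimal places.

-0.417

%ΔQ = (26750 − 29220) / [(29220 + 26750)/2] = -2470/27985 = -0.088261…
%ΔP = (30.8 − 24.9) / [(24.9 + 30.8)/2] = 5.9/27.85 = 0.211849…
Arc Ed = %ΔQ / %ΔP = (-2470/27985) / (5.9/27.85) = -0.41662…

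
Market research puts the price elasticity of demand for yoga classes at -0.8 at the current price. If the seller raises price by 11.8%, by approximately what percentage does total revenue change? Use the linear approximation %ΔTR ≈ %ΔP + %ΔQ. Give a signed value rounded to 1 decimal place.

+2.4%

%ΔQ ≈ Ed × %ΔP = (-0.8) × (+11.8%) = -9.4400%
%ΔTR ≈ %ΔP + %ΔQ = (+11.8%) + (-9.4400%) = +2.3600%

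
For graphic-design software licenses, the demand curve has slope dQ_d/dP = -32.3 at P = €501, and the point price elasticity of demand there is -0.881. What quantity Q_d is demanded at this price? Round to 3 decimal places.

18368.104

Ed = (dQ_d/dP)·(P/Q_d) ⇒ Q_d = (dQ_d/dP)·P/Ed = (-32.3)·501/(-0.881) = 18368.10442…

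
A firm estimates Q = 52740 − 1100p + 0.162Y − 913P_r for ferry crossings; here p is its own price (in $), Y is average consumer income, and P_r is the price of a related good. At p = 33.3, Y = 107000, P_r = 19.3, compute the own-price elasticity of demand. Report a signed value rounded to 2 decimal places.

At the given values, Q = 52740 − 1100(33.3) + 0.162(107000) − 913(19.3) = 15823.1.
∂Q/∂p = −1100.
E = (-1100) × (33.3/15823.1) = -2.3149…

-2.31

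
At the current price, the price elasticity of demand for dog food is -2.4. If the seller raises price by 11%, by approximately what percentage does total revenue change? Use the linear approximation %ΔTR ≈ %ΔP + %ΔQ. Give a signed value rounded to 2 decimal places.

%ΔQ ≈ Ed × %ΔP = (-2.4) × (+11%) = -26.4000%
%ΔTR ≈ %ΔP + %ΔQ = (+11%) + (-26.4000%) = -15.4000%

-15.40%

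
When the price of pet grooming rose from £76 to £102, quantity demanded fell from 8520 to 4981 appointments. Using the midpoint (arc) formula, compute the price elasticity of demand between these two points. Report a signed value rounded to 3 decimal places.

-1.795

%ΔQ = (4981 − 8520) / [(8520 + 4981)/2] = -3539/6750.5 = -0.524257…
%ΔP = (102 − 76) / [(76 + 102)/2] = 26/89 = 0.292134…
Arc Ed = %ΔQ / %ΔP = (-3539/6750.5) / (26/89) = -1.79457…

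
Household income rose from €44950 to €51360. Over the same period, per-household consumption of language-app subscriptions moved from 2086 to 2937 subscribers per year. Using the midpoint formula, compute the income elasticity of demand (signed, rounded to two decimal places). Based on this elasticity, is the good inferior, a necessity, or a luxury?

2.55; luxury

%ΔQ = (2937 − 2086)/[( 2086 + 2937)/2] = 851/2511.5 = 0.338841…
%ΔIncome = (51360 − 44950)/[( 44950 + 51360)/2] = 6410/48155 = 0.133111…
E_income = (851/2511.5) / (6410/48155) = 2.5455…
E_income > 1 ⇒ normal good, luxury.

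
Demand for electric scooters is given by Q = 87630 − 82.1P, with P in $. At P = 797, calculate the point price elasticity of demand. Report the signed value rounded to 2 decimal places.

-2.95

dQ/dP = −82.1. At P = 797, Q = 87630 − 82.1(797) = 22196.3.
Ed = (dQ/dP)·(P/Q) = −82.1 × (797/22196.3) = -2.9479…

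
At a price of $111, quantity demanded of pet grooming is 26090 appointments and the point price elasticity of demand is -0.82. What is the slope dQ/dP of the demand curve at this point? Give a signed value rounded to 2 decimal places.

Ed = (dQ/dP)·(P/Q) ⇒ dQ/dP = Ed·Q/P = (-0.82)·26090/111 = -192.7369…

-192.74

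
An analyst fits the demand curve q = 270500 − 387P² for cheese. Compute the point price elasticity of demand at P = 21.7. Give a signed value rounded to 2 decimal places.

dq/dP = −2·387·P = -16795.8. At P = 21.7, q = 88265.57.
Ed = (dq/dP)·(P/q) = (-16795.8) × (21.7/88265.57) = -4.1292…

-4.13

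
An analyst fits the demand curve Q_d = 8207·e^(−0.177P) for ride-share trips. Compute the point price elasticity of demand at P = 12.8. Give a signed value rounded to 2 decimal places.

dQ_d/dP = −0.177·Q_d = -150.737. At P = 12.8, Q_d = 851.622.
Ed = (dQ_d/dP)·(P/Q_d) = (-150.737) × (12.8/851.622) = -2.2656

-2.27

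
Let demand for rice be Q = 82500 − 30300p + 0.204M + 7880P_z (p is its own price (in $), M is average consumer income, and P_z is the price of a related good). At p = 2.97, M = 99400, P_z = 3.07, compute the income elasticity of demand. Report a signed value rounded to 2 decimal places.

At the given values, Q = 82500 − 30300(2.97) + 0.204(99400) + 7880(3.07) = 36978.2.
∂Q/∂M = 0.204.
E = (0.204) × (99400/36978.2) = 0.5483…

0.55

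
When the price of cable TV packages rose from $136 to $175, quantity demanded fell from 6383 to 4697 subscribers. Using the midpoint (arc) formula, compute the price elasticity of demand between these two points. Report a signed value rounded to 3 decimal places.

%ΔQ = (4697 − 6383) / [(6383 + 4697)/2] = -1686/5540 = -0.304332…
%ΔP = (175 − 136) / [(136 + 175)/2] = 39/155.5 = 0.250803…
Arc Ed = %ΔQ / %ΔP = (-1686/5540) / (39/155.5) = -1.21342…

-1.213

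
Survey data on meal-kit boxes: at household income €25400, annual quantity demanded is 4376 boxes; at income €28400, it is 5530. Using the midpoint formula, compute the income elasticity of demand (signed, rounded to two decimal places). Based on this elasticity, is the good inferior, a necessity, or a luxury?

%ΔQ = (5530 − 4376)/[( 4376 + 5530)/2] = 1154/4953 = 0.232990…
%ΔIncome = (28400 − 25400)/[( 25400 + 28400)/2] = 3000/26900 = 0.111524…
E_income = (1154/4953) / (3000/26900) = 2.0891…
E_income > 1 ⇒ normal good, luxury.

2.09; luxury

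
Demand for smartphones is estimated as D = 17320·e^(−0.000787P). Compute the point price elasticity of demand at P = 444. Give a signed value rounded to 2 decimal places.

-0.35

dD/dP = −0.000787·D = -9.61099. At P = 444, D = 12212.2.
Ed = (dD/dP)·(P/D) = (-9.61099) × (444/12212.2) = -0.3494…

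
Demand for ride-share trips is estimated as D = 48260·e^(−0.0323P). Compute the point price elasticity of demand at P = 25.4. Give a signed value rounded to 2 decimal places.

dD/dP = −0.0323·D = -686.256. At P = 25.4, D = 21246.3.
Ed = (dD/dP)·(P/D) = (-686.256) × (25.4/21246.3) = -0.8204…

-0.82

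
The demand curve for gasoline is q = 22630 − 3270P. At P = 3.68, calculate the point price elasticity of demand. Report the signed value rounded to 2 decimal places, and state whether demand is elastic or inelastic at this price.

-1.14; elastic

dq/dP = −3270. At P = 3.68, q = 22630 − 3270(3.68) = 10596.4.
Ed = (dq/dP)·(P/q) = −3270 × (3.68/10596.4) = -1.1356…
|Ed| = 1.14 > 1, so demand is elastic.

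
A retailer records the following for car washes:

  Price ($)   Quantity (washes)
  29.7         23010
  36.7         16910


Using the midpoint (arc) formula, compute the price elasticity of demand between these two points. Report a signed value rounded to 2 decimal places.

-1.45

%ΔQ = (16910 − 23010) / [(23010 + 16910)/2] = -6100/19960 = -0.305611…
%ΔP = (36.7 − 29.7) / [(29.7 + 36.7)/2] = 7/33.2 = 0.210843…
Arc Ed = %ΔQ / %ΔP = (-6100/19960) / (7/33.2) = -1.4494…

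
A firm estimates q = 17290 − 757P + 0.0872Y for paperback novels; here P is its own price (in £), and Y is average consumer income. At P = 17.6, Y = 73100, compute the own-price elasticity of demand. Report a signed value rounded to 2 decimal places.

-1.29

At the given values, q = 17290 − 757(17.6) + 0.0872(73100) = 10341.12.
∂q/∂P = −757.
E = (-757) × (17.6/10341.12) = -1.2883…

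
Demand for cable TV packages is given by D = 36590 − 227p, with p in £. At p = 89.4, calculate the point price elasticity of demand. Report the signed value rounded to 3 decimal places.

dD/dp = −227. At p = 89.4, D = 36590 − 227(89.4) = 16296.2.
Ed = (dD/dp)·(p/D) = −227 × (89.4/16296.2) = -1.24530…

-1.245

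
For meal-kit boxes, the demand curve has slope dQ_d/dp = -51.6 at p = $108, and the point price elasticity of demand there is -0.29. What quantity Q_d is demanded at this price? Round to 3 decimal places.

19216.552

Ed = (dQ_d/dp)·(p/Q_d) ⇒ Q_d = (dQ_d/dp)·p/Ed = (-51.6)·108/(-0.29) = 19216.55172…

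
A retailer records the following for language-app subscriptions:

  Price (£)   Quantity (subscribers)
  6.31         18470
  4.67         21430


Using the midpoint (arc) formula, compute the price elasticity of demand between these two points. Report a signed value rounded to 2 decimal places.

-0.50

%ΔQ = (21430 − 18470) / [(18470 + 21430)/2] = 2960/19950 = 0.148370…
%ΔP = (4.67 − 6.31) / [(6.31 + 4.67)/2] = -1.64/5.49 = -0.298724…
Arc Ed = %ΔQ / %ΔP = (2960/19950) / (-1.64/5.49) = -0.4966…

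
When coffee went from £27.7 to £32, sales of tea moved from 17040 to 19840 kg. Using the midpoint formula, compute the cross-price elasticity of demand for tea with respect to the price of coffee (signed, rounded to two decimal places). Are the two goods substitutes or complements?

%ΔQ_{tea} = (19840 − 17040)/avg = 2800/18440 = 0.151843…
%ΔP_{coffee} = (32 − 27.7)/avg = 4.3/29.85 = 0.144053…
E_cross = (2800/18440) / (4.3/29.85) = 1.0540…
E_cross > 0 ⇒ the goods are substitutes.

1.05; substitutes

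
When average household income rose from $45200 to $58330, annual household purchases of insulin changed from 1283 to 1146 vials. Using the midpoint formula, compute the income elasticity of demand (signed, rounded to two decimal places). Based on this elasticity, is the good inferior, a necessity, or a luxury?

%ΔQ = (1146 − 1283)/[( 1283 + 1146)/2] = -137/1214.5 = -0.112803…
%ΔIncome = (58330 − 45200)/[( 45200 + 58330)/2] = 13130/51765 = 0.253646…
E_income = (-137/1214.5) / (13130/51765) = -0.4447…
E_income < 0 ⇒ inferior good.

-0.44; inferior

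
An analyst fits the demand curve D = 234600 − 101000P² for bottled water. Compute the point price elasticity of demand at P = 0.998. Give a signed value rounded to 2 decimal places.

dD/dP = −2·101000·P = -201596. At P = 0.998, D = 134003.596.
Ed = (dD/dP)·(P/D) = (-201596) × (0.998/134003.596) = -1.5013…

-1.50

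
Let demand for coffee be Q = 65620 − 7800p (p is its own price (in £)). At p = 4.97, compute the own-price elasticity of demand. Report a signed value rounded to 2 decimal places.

At the given values, Q = 65620 − 7800(4.97) = 26854.
∂Q/∂p = −7800.
E = (-7800) × (4.97/26854) = -1.4435…

-1.44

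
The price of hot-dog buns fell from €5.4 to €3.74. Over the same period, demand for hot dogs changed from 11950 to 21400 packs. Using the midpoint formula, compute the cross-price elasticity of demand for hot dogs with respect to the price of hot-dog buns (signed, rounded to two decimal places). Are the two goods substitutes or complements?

%ΔQ_{hot dogs} = (21400 − 11950)/avg = 9450/16675 = 0.566716…
%ΔP_{hot-dog buns} = (3.74 − 5.4)/avg = -1.66/4.57 = -0.363238…
E_cross = (9450/16675) / (-1.66/4.57) = -1.5601…
E_cross < 0 ⇒ the goods are complements.

-1.56; complements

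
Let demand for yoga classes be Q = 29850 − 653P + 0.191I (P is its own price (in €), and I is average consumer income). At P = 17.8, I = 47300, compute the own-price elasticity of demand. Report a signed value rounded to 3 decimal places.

At the given values, Q = 29850 − 653(17.8) + 0.191(47300) = 27260.9.
∂Q/∂P = −653.
E = (-653) × (17.8/27260.9) = -0.42637…

-0.426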